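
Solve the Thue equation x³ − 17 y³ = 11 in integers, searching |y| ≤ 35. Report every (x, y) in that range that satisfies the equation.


The equation is x³ - 17y³ = 11. For fixed y, x³ = 17·y³ + 11, so a solution requires the RHS to be a perfect cube.
Strategy: iterate y from -35 to 35, compute RHS = 17·y³ + 11, and check whether it is a (positive or negative) perfect cube.
Check small values of y:
  y = 0: RHS = 11 is not a perfect cube.
  y = 1: RHS = 28 is not a perfect cube.
  y = -1: RHS = -6 is not a perfect cube.
  y = 2: RHS = 147 is not a perfect cube.
  y = -2: RHS = -125 = (-5)³ ⇒ x = -5 works.
  y = 3: RHS = 470 is not a perfect cube.
  y = -3: RHS = -448 is not a perfect cube.
Continuing the search up to |y| = 35 finds no further solutions beyond those listed.
Collected solutions: (-5, -2).

Solutions (with |y| ≤ 35): (-5, -2).


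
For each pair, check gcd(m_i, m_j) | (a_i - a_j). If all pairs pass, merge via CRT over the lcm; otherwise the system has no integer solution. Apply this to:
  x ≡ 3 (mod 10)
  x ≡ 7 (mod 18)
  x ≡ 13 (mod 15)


Moduli 10, 18, 15 are not pairwise coprime, so CRT works modulo lcm(m_i) when all pairwise compatibility conditions hold.
Pairwise compatibility: gcd(m_i, m_j) must divide a_i - a_j for every pair.
Merge one congruence at a time:
  Start: x ≡ 3 (mod 10).
  Combine with x ≡ 7 (mod 18): gcd(10, 18) = 2; 7 - 3 = 4, which IS divisible by 2, so compatible.
    Write x = 3 + 10·t and substitute into x ≡ 7 (mod 18): 10·t ≡ 7 − 3 = 4 (mod 18).
    Divide the congruence (and modulus) by g = 2: 5·t ≡ 2 (mod 9).
    The inverse of 5 mod 9 is 2 (since 5·2 = 10 = 1·9 + 1), so t ≡ 2·2 = 4 ≡ 4 (mod 9).
    Then x = 3 + 10·4 = 43, valid modulo lcm(10, 18) = 90: x ≡ 43 (mod 90).
  Combine with x ≡ 13 (mod 15): gcd(90, 15) = 15; 13 - 43 = -30, which IS divisible by 15, so compatible.
    Write x = 43 + 90·t and substitute into x ≡ 13 (mod 15): 90·t ≡ 13 − 43 = -30 (mod 15).
    Divide the congruence (and modulus) by g = 15: 6·t ≡ -2 (mod 1).
    Modulo 1 every t works; take t = 0.
    Then x = 43 + 90·0 = 43, valid modulo lcm(90, 15) = 90: x ≡ 43 (mod 90).
Verify: 43 mod 10 = 3, 43 mod 18 = 7, 43 mod 15 = 13.

x ≡ 43 (mod 90).


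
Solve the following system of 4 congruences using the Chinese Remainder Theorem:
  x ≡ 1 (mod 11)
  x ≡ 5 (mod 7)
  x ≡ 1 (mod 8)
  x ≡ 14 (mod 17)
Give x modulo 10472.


Product of moduli M = 11 · 7 · 8 · 17 = 10472.
Merge one congruence at a time:
  Start: x ≡ 1 (mod 11).
  Combine with x ≡ 5 (mod 7); new modulus lcm = 77.
    Write x = 1 + 11·t and substitute into x ≡ 5 (mod 7): 11·t ≡ 5 − 1 = 4 (mod 7).
    Reduce coefficients mod 7: 4·t ≡ 4 (mod 7).
    The inverse of 4 mod 7 is 2 (since 4·2 = 8 = 1·7 + 1), so t ≡ 2·4 = 8 ≡ 1 (mod 7).
    Then x = 1 + 11·1 = 12, valid modulo lcm(11, 7) = 77: x ≡ 12 (mod 77).
  Combine with x ≡ 1 (mod 8); new modulus lcm = 616.
    Write x = 12 + 77·t and substitute into x ≡ 1 (mod 8): 77·t ≡ 1 − 12 = -11 (mod 8).
    Reduce coefficients mod 8: 5·t ≡ 5 (mod 8).
    The inverse of 5 mod 8 is 5 (since 5·5 = 25 = 3·8 + 1), so t ≡ 5·5 = 25 ≡ 1 (mod 8).
    Then x = 12 + 77·1 = 89, valid modulo lcm(77, 8) = 616: x ≡ 89 (mod 616).
  Combine with x ≡ 14 (mod 17); new modulus lcm = 10472.
    Write x = 89 + 616·t and substitute into x ≡ 14 (mod 17): 616·t ≡ 14 − 89 = -75 (mod 17).
    Reduce coefficients mod 17: 4·t ≡ 10 (mod 17).
    The inverse of 4 mod 17 is 13 (since 4·13 = 52 = 3·17 + 1), so t ≡ 13·10 = 130 ≡ 11 (mod 17).
    Then x = 89 + 616·11 = 6865, valid modulo lcm(616, 17) = 10472: x ≡ 6865 (mod 10472).
Verify against each original: 6865 mod 11 = 1, 6865 mod 7 = 5, 6865 mod 8 = 1, 6865 mod 17 = 14.

x ≡ 6865 (mod 10472).


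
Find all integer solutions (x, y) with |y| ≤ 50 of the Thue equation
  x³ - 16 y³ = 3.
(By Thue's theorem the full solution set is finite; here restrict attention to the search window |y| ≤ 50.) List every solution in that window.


The equation is x³ - 16y³ = 3. For fixed y, x³ = 16·y³ + 3, so a solution requires the RHS to be a perfect cube.
Strategy: iterate y from -50 to 50, compute RHS = 16·y³ + 3, and check whether it is a (positive or negative) perfect cube.
Check small values of y:
  y = 0: RHS = 3 is not a perfect cube.
  y = 1: RHS = 19 is not a perfect cube.
  y = -1: RHS = -13 is not a perfect cube.
  y = 2: RHS = 131 is not a perfect cube.
  y = -2: RHS = -125 = (-5)³ ⇒ x = -5 works.
  y = 3: RHS = 435 is not a perfect cube.
  y = -3: RHS = -429 is not a perfect cube.
Continuing the search up to |y| = 50 finds no further solutions beyond those listed.
Collected solutions: (-5, -2).

Solutions (with |y| ≤ 50): (-5, -2).


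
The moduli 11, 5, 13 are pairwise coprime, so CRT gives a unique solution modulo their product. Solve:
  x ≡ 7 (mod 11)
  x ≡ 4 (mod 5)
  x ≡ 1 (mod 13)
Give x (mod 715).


Moduli 11, 5, 13 are pairwise coprime; by CRT there is a unique solution modulo M = 11 · 5 · 13 = 715.
Solve pairwise, accumulating the modulus:
  Start with x ≡ 7 (mod 11).
  Combine with x ≡ 4 (mod 5): since gcd(11, 5) = 1, we get a unique residue mod 55.
    Write x = 7 + 11·t and substitute into x ≡ 4 (mod 5): 11·t ≡ 4 − 7 = -3 (mod 5).
    Reduce coefficients mod 5: 1·t ≡ 2 (mod 5).
    So t ≡ 2 (mod 5).
    Then x = 7 + 11·2 = 29, valid modulo lcm(11, 5) = 55: x ≡ 29 (mod 55).
  Combine with x ≡ 1 (mod 13): since gcd(55, 13) = 1, we get a unique residue mod 715.
    Write x = 29 + 55·t and substitute into x ≡ 1 (mod 13): 55·t ≡ 1 − 29 = -28 (mod 13).
    Reduce coefficients mod 13: 3·t ≡ 11 (mod 13).
    The inverse of 3 mod 13 is 9 (since 3·9 = 27 = 2·13 + 1), so t ≡ 9·11 = 99 ≡ 8 (mod 13).
    Then x = 29 + 55·8 = 469, valid modulo lcm(55, 13) = 715: x ≡ 469 (mod 715).
Verify: 469 mod 11 = 7 ✓, 469 mod 5 = 4 ✓, 469 mod 13 = 1 ✓.

x ≡ 469 (mod 715).


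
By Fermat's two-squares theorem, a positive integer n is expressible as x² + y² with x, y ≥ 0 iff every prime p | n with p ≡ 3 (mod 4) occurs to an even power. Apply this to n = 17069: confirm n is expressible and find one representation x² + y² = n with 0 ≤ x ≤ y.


Step 1: Factor n = 17069 = 13^2 · 101.
Step 2: Check the mod-4 condition on each prime factor: 13 ≡ 1 (mod 4), exponent 2; 101 ≡ 1 (mod 4), exponent 1.
All primes ≡ 3 (mod 4) appear to even exponent (or don't appear), so by the two-squares theorem n IS expressible as a sum of two squares.
Step 3: Build a representation. Here n = 13 · 13 · 101 is a product of primes ≡ 1 (mod 4). Each prime p ≡ 1 (mod 4) is itself a sum of two squares; find a² by testing p − a² for a perfect square:
  13: 13 − 1² = 12, 13 − 2² = 9 = 3² ⇒ 13 = 2² + 3².
  101: 101 − 1² = 100 = 10² ⇒ 101 = 1² + 10².
  Combine using the Brahmagupta–Fibonacci identity (a² + b²)(c² + d²) = (ac − bd)² + (ad + bc)² = (ac + bd)² + (ad − bc)²:
  13 · 13 = 169: from (2² + 3²)(2² + 3²), take (2·2 − 3·3, 2·3 + 3·2) = (4 − 9, 6 + 6) = (-5, 12); dropping signs (only squares matter) gives (5, 12); check 5² + 12² = 25 + 144 = 169 ✓.
  169 · 101 = 17069: from (5² + 12²)(1² + 10²), take (5·1 − 12·10, 5·10 + 12·1) = (5 − 120, 50 + 12) = (-115, 62); dropping signs (only squares matter) gives (115, 62); check 115² + 62² = 13225 + 3844 = 17069 ✓.
Step 4: Order so x ≤ y and verify: 62² + 115² = 3844 + 13225 = 17069 = n. ✓

n = 17069 = 62² + 115² (one valid representation with x ≤ y).


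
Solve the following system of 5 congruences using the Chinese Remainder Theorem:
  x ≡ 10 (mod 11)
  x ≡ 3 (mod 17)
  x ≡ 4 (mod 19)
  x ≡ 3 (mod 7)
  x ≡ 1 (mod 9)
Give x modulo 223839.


Product of moduli M = 11 · 17 · 19 · 7 · 9 = 223839.
Merge one congruence at a time:
  Start: x ≡ 10 (mod 11).
  Combine with x ≡ 3 (mod 17); new modulus lcm = 187.
    Write x = 10 + 11·t and substitute into x ≡ 3 (mod 17): 11·t ≡ 3 − 10 = -7 (mod 17).
    Reduce coefficients mod 17: 11·t ≡ 10 (mod 17).
    The inverse of 11 mod 17 is 14 (since 11·14 = 154 = 9·17 + 1), so t ≡ 14·10 = 140 ≡ 4 (mod 17).
    Then x = 10 + 11·4 = 54, valid modulo lcm(11, 17) = 187: x ≡ 54 (mod 187).
  Combine with x ≡ 4 (mod 19); new modulus lcm = 3553.
    Write x = 54 + 187·t and substitute into x ≡ 4 (mod 19): 187·t ≡ 4 − 54 = -50 (mod 19).
    Reduce coefficients mod 19: 16·t ≡ 7 (mod 19).
    The inverse of 16 mod 19 is 6 (since 16·6 = 96 = 5·19 + 1), so t ≡ 6·7 = 42 ≡ 4 (mod 19).
    Then x = 54 + 187·4 = 802, valid modulo lcm(187, 19) = 3553: x ≡ 802 (mod 3553).
  Combine with x ≡ 3 (mod 7); new modulus lcm = 24871.
    Write x = 802 + 3553·t and substitute into x ≡ 3 (mod 7): 3553·t ≡ 3 − 802 = -799 (mod 7).
    Reduce coefficients mod 7: 4·t ≡ 6 (mod 7).
    The inverse of 4 mod 7 is 2 (since 4·2 = 8 = 1·7 + 1), so t ≡ 2·6 = 12 ≡ 5 (mod 7).
    Then x = 802 + 3553·5 = 18567, valid modulo lcm(3553, 7) = 24871: x ≡ 18567 (mod 24871).
  Combine with x ≡ 1 (mod 9); new modulus lcm = 223839.
    Write x = 18567 + 24871·t and substitute into x ≡ 1 (mod 9): 24871·t ≡ 1 − 18567 = -18566 (mod 9).
    Reduce coefficients mod 9: 4·t ≡ 1 (mod 9).
    The inverse of 4 mod 9 is 7 (since 4·7 = 28 = 3·9 + 1), so t ≡ 7·1 = 7 ≡ 7 (mod 9).
    Then x = 18567 + 24871·7 = 192664, valid modulo lcm(24871, 9) = 223839: x ≡ 192664 (mod 223839).
Verify against each original: 192664 mod 11 = 10, 192664 mod 17 = 3, 192664 mod 19 = 4, 192664 mod 7 = 3, 192664 mod 9 = 1.

x ≡ 192664 (mod 223839).


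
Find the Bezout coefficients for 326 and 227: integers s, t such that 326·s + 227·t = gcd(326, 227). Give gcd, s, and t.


Euclidean algorithm on (326, 227) — divide until remainder is 0:
  326 = 1 · 227 + 99
  227 = 2 · 99 + 29
  99 = 3 · 29 + 12
  29 = 2 · 12 + 5
  12 = 2 · 5 + 2
  5 = 2 · 2 + 1
  2 = 2 · 1 + 0
gcd(326, 227) = 1.
Track Bezout coefficients alongside the remainders: start with r₀ = 326 = a·1 + b·0 (s = 1, t = 0) and r₁ = 227 = a·0 + b·1 (s = 0, t = 1); each new remainder r_{k+1} = r_{k-1} − q_k·r_k inherits s_{k+1} = s_{k-1} − q_k·s_k, t_{k+1} = t_{k-1} − q_k·t_k, so r_k = a·s_k + b·t_k at every step:
  q = 1: r = 99, s = 1 − 1·0 = 1, t = 0 − 1·1 = -1  (check: 326·1 + 227·(-1) = 99)
  q = 2: r = 29, s = 0 − 2·1 = -2, t = 1 − 2·(-1) = 3  (check: 326·(-2) + 227·3 = 29)
  q = 3: r = 12, s = 1 − 3·(-2) = 7, t = -1 − 3·3 = -10  (check: 326·7 + 227·(-10) = 12)
  q = 2: r = 5, s = -2 − 2·7 = -16, t = 3 − 2·(-10) = 23  (check: 326·(-16) + 227·23 = 5)
  q = 2: r = 2, s = 7 − 2·(-16) = 39, t = -10 − 2·23 = -56  (check: 326·39 + 227·(-56) = 2)
  q = 2: r = 1, s = -16 − 2·39 = -94, t = 23 − 2·(-56) = 135  (check: 326·(-94) + 227·135 = 1)
The row with r = 1 (the gcd) gives the Bezout coefficients s = -94, t = 135.
Result: 326 · (-94) + 227 · (135) = 1.

gcd(326, 227) = 1; s = -94, t = 135 (check: 326·(-94) + 227·135 = 1).


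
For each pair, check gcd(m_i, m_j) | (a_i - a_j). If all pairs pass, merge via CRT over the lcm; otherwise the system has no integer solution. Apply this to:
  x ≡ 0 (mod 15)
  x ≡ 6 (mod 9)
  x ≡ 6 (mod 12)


Moduli 15, 9, 12 are not pairwise coprime, so CRT works modulo lcm(m_i) when all pairwise compatibility conditions hold.
Pairwise compatibility: gcd(m_i, m_j) must divide a_i - a_j for every pair.
Merge one congruence at a time:
  Start: x ≡ 0 (mod 15).
  Combine with x ≡ 6 (mod 9): gcd(15, 9) = 3; 6 - 0 = 6, which IS divisible by 3, so compatible.
    Write x = 0 + 15·t and substitute into x ≡ 6 (mod 9): 15·t ≡ 6 − 0 = 6 (mod 9).
    Divide the congruence (and modulus) by g = 3: 5·t ≡ 2 (mod 3).
    Reduce coefficients mod 3: 2·t ≡ 2 (mod 3).
    The inverse of 2 mod 3 is 2 (since 2·2 = 4 = 1·3 + 1), so t ≡ 2·2 = 4 ≡ 1 (mod 3).
    Then x = 0 + 15·1 = 15, valid modulo lcm(15, 9) = 45: x ≡ 15 (mod 45).
  Combine with x ≡ 6 (mod 12): gcd(45, 12) = 3; 6 - 15 = -9, which IS divisible by 3, so compatible.
    Write x = 15 + 45·t and substitute into x ≡ 6 (mod 12): 45·t ≡ 6 − 15 = -9 (mod 12).
    Divide the congruence (and modulus) by g = 3: 15·t ≡ -3 (mod 4).
    Reduce coefficients mod 4: 3·t ≡ 1 (mod 4).
    The inverse of 3 mod 4 is 3 (since 3·3 = 9 = 2·4 + 1), so t ≡ 3·1 = 3 ≡ 3 (mod 4).
    Then x = 15 + 45·3 = 150, valid modulo lcm(45, 12) = 180: x ≡ 150 (mod 180).
Verify: 150 mod 15 = 0, 150 mod 9 = 6, 150 mod 12 = 6.

x ≡ 150 (mod 180).


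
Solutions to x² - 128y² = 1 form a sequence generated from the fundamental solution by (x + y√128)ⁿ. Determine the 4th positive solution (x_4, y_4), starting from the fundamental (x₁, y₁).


Step 1: Find the fundamental solution (x₁, y₁) of x² - 128y² = 1.
  Expand √128 as a continued fraction. a₀ = ⌊√128⌋ = 11; iterate m_{k+1} = d_k·a_k − m_k, d_{k+1} = (128 − m_{k+1}²)/d_k, a_{k+1} = ⌊(a₀ + m_{k+1})/d_{k+1}⌋ (starting m₀ = 0, d₀ = 1), with convergents p_k = a_k·p_{k-1} + p_{k-2}, q_k = a_k·q_{k-1} + q_{k-2} (p₋₁ = 1, q₋₁ = 0):
  k = 0: a₀ = 11; p₀/q₀ = 11/1; p₀² − 128·q₀² = 121 − 128 = -7.
  k = 1: m = 11, d = 7, a = ⌊(11 + 11)/7⌋ = 3; p/q = (3·11 + 1)/(3·1 + 0) = 34/3; p² − 128·q² = 1156 − 1152 = 4.
  k = 2: m = 10, d = 4, a = ⌊(11 + 10)/4⌋ = 5; p/q = (5·34 + 11)/(5·3 + 1) = 181/16; p² − 128·q² = 32761 − 32768 = -7.
  k = 3: m = 10, d = 7, a = ⌊(11 + 10)/7⌋ = 3; p/q = (3·181 + 34)/(3·16 + 3) = 577/51; p² − 128·q² = 332929 − 332928 = 1.
  The first convergent with p² − 128·q² = 1 gives the fundamental solution (x₁, y₁) = (577, 51).
Step 2: Apply the recurrence (x_{n+1}, y_{n+1}) = (x₁x_n + 128y₁y_n, x₁y_n + y₁x_n) repeatedly.
  From (x_1, y_1) = (577, 51): x_2 = 577·577 + 128·51·51 = 665857; y_2 = 577·51 + 51·577 = 58854.
  From (x_2, y_2) = (665857, 58854): x_3 = 577·665857 + 128·51·58854 = 768398401; y_3 = 577·58854 + 51·665857 = 67917465.
  From (x_3, y_3) = (768398401, 67917465): x_4 = 577·768398401 + 128·51·67917465 = 886731088897; y_4 = 577·67917465 + 51·768398401 = 78376695756.
Step 3: Verify x_4² - 128·y_4² = 786292024016459316676609 - 786292024016459316676608 = 1 (should be 1). ✓

(x_1, y_1) = (577, 51); (x_4, y_4) = (886731088897, 78376695756).


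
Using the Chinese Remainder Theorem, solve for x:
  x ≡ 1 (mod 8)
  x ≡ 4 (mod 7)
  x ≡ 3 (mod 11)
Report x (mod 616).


Moduli 8, 7, 11 are pairwise coprime; by CRT there is a unique solution modulo M = 8 · 7 · 11 = 616.
Solve pairwise, accumulating the modulus:
  Start with x ≡ 1 (mod 8).
  Combine with x ≡ 4 (mod 7): since gcd(8, 7) = 1, we get a unique residue mod 56.
    Write x = 1 + 8·t and substitute into x ≡ 4 (mod 7): 8·t ≡ 4 − 1 = 3 (mod 7).
    Reduce coefficients mod 7: 1·t ≡ 3 (mod 7).
    So t ≡ 3 (mod 7).
    Then x = 1 + 8·3 = 25, valid modulo lcm(8, 7) = 56: x ≡ 25 (mod 56).
  Combine with x ≡ 3 (mod 11): since gcd(56, 11) = 1, we get a unique residue mod 616.
    Write x = 25 + 56·t and substitute into x ≡ 3 (mod 11): 56·t ≡ 3 − 25 = -22 (mod 11).
    Reduce coefficients mod 11: 1·t ≡ 0 (mod 11).
    So t ≡ 0 (mod 11).
    Then x = 25 + 56·0 = 25, valid modulo lcm(56, 11) = 616: x ≡ 25 (mod 616).
Verify: 25 mod 8 = 1 ✓, 25 mod 7 = 4 ✓, 25 mod 11 = 3 ✓.

x ≡ 25 (mod 616).


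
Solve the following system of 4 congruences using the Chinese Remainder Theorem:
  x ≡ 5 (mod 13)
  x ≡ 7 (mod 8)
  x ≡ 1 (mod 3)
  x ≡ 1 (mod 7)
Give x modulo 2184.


Product of moduli M = 13 · 8 · 3 · 7 = 2184.
Merge one congruence at a time:
  Start: x ≡ 5 (mod 13).
  Combine with x ≡ 7 (mod 8); new modulus lcm = 104.
    Write x = 5 + 13·t and substitute into x ≡ 7 (mod 8): 13·t ≡ 7 − 5 = 2 (mod 8).
    Reduce coefficients mod 8: 5·t ≡ 2 (mod 8).
    The inverse of 5 mod 8 is 5 (since 5·5 = 25 = 3·8 + 1), so t ≡ 5·2 = 10 ≡ 2 (mod 8).
    Then x = 5 + 13·2 = 31, valid modulo lcm(13, 8) = 104: x ≡ 31 (mod 104).
  Combine with x ≡ 1 (mod 3); new modulus lcm = 312.
    Write x = 31 + 104·t and substitute into x ≡ 1 (mod 3): 104·t ≡ 1 − 31 = -30 (mod 3).
    Reduce coefficients mod 3: 2·t ≡ 0 (mod 3).
    The inverse of 2 mod 3 is 2 (since 2·2 = 4 = 1·3 + 1), so t ≡ 2·0 = 0 ≡ 0 (mod 3).
    Then x = 31 + 104·0 = 31, valid modulo lcm(104, 3) = 312: x ≡ 31 (mod 312).
  Combine with x ≡ 1 (mod 7); new modulus lcm = 2184.
    Write x = 31 + 312·t and substitute into x ≡ 1 (mod 7): 312·t ≡ 1 − 31 = -30 (mod 7).
    Reduce coefficients mod 7: 4·t ≡ 5 (mod 7).
    The inverse of 4 mod 7 is 2 (since 4·2 = 8 = 1·7 + 1), so t ≡ 2·5 = 10 ≡ 3 (mod 7).
    Then x = 31 + 312·3 = 967, valid modulo lcm(312, 7) = 2184: x ≡ 967 (mod 2184).
Verify against each original: 967 mod 13 = 5, 967 mod 8 = 7, 967 mod 3 = 1, 967 mod 7 = 1.

x ≡ 967 (mod 2184).


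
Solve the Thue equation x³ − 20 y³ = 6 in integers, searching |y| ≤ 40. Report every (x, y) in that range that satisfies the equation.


The equation is x³ - 20y³ = 6. For fixed y, x³ = 20·y³ + 6, so a solution requires the RHS to be a perfect cube.
Strategy: iterate y from -40 to 40, compute RHS = 20·y³ + 6, and check whether it is a (positive or negative) perfect cube.
Check small values of y:
  y = 0: RHS = 6 is not a perfect cube.
  y = 1: RHS = 26 is not a perfect cube.
  y = -1: RHS = -14 is not a perfect cube.
  y = 2: RHS = 166 is not a perfect cube.
  y = -2: RHS = -154 is not a perfect cube.
  y = 3: RHS = 546 is not a perfect cube.
  y = -3: RHS = -534 is not a perfect cube.
Continuing the search up to |y| = 40 finds no solutions either.
No (x, y) in the scanned range satisfies the equation.

No integer solutions with |y| ≤ 40.


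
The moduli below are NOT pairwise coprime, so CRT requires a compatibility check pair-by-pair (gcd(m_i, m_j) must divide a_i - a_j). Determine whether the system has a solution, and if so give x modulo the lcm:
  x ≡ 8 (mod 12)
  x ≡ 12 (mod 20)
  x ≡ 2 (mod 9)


Moduli 12, 20, 9 are not pairwise coprime, so CRT works modulo lcm(m_i) when all pairwise compatibility conditions hold.
Pairwise compatibility: gcd(m_i, m_j) must divide a_i - a_j for every pair.
Merge one congruence at a time:
  Start: x ≡ 8 (mod 12).
  Combine with x ≡ 12 (mod 20): gcd(12, 20) = 4; 12 - 8 = 4, which IS divisible by 4, so compatible.
    Write x = 8 + 12·t and substitute into x ≡ 12 (mod 20): 12·t ≡ 12 − 8 = 4 (mod 20).
    Divide the congruence (and modulus) by g = 4: 3·t ≡ 1 (mod 5).
    The inverse of 3 mod 5 is 2 (since 3·2 = 6 = 1·5 + 1), so t ≡ 2·1 = 2 ≡ 2 (mod 5).
    Then x = 8 + 12·2 = 32, valid modulo lcm(12, 20) = 60: x ≡ 32 (mod 60).
  Combine with x ≡ 2 (mod 9): gcd(60, 9) = 3; 2 - 32 = -30, which IS divisible by 3, so compatible.
    Write x = 32 + 60·t and substitute into x ≡ 2 (mod 9): 60·t ≡ 2 − 32 = -30 (mod 9).
    Divide the congruence (and modulus) by g = 3: 20·t ≡ -10 (mod 3).
    Reduce coefficients mod 3: 2·t ≡ 2 (mod 3).
    The inverse of 2 mod 3 is 2 (since 2·2 = 4 = 1·3 + 1), so t ≡ 2·2 = 4 ≡ 1 (mod 3).
    Then x = 32 + 60·1 = 92, valid modulo lcm(60, 9) = 180: x ≡ 92 (mod 180).
Verify: 92 mod 12 = 8, 92 mod 20 = 12, 92 mod 9 = 2.

x ≡ 92 (mod 180).


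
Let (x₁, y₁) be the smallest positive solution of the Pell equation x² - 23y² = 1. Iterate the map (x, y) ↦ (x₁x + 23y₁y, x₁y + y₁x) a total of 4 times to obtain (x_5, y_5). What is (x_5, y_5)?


Step 1: Find the fundamental solution (x₁, y₁) of x² - 23y² = 1.
  Expand √23 as a continued fraction. a₀ = ⌊√23⌋ = 4; iterate m_{k+1} = d_k·a_k − m_k, d_{k+1} = (23 − m_{k+1}²)/d_k, a_{k+1} = ⌊(a₀ + m_{k+1})/d_{k+1}⌋ (starting m₀ = 0, d₀ = 1), with convergents p_k = a_k·p_{k-1} + p_{k-2}, q_k = a_k·q_{k-1} + q_{k-2} (p₋₁ = 1, q₋₁ = 0):
  k = 0: a₀ = 4; p₀/q₀ = 4/1; p₀² − 23·q₀² = 16 − 23 = -7.
  k = 1: m = 4, d = 7, a = ⌊(4 + 4)/7⌋ = 1; p/q = (1·4 + 1)/(1·1 + 0) = 5/1; p² − 23·q² = 25 − 23 = 2.
  k = 2: m = 3, d = 2, a = ⌊(4 + 3)/2⌋ = 3; p/q = (3·5 + 4)/(3·1 + 1) = 19/4; p² − 23·q² = 361 − 368 = -7.
  k = 3: m = 3, d = 7, a = ⌊(4 + 3)/7⌋ = 1; p/q = (1·19 + 5)/(1·4 + 1) = 24/5; p² − 23·q² = 576 − 575 = 1.
  The first convergent with p² − 23·q² = 1 gives the fundamental solution (x₁, y₁) = (24, 5).
Step 2: Apply the recurrence (x_{n+1}, y_{n+1}) = (x₁x_n + 23y₁y_n, x₁y_n + y₁x_n) repeatedly.
  From (x_1, y_1) = (24, 5): x_2 = 24·24 + 23·5·5 = 1151; y_2 = 24·5 + 5·24 = 240.
  From (x_2, y_2) = (1151, 240): x_3 = 24·1151 + 23·5·240 = 55224; y_3 = 24·240 + 5·1151 = 11515.
  From (x_3, y_3) = (55224, 11515): x_4 = 24·55224 + 23·5·11515 = 2649601; y_4 = 24·11515 + 5·55224 = 552480.
  From (x_4, y_4) = (2649601, 552480): x_5 = 24·2649601 + 23·5·552480 = 127125624; y_5 = 24·552480 + 5·2649601 = 26507525.
Step 3: Verify x_5² - 23·y_5² = 16160924277389376 - 16160924277389375 = 1 (should be 1). ✓

(x_1, y_1) = (24, 5); (x_5, y_5) = (127125624, 26507525).


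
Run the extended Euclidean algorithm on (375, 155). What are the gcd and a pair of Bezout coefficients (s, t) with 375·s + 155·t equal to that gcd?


Euclidean algorithm on (375, 155) — divide until remainder is 0:
  375 = 2 · 155 + 65
  155 = 2 · 65 + 25
  65 = 2 · 25 + 15
  25 = 1 · 15 + 10
  15 = 1 · 10 + 5
  10 = 2 · 5 + 0
gcd(375, 155) = 5.
Track Bezout coefficients alongside the remainders: start with r₀ = 375 = a·1 + b·0 (s = 1, t = 0) and r₁ = 155 = a·0 + b·1 (s = 0, t = 1); each new remainder r_{k+1} = r_{k-1} − q_k·r_k inherits s_{k+1} = s_{k-1} − q_k·s_k, t_{k+1} = t_{k-1} − q_k·t_k, so r_k = a·s_k + b·t_k at every step:
  q = 2: r = 65, s = 1 − 2·0 = 1, t = 0 − 2·1 = -2  (check: 375·1 + 155·(-2) = 65)
  q = 2: r = 25, s = 0 − 2·1 = -2, t = 1 − 2·(-2) = 5  (check: 375·(-2) + 155·5 = 25)
  q = 2: r = 15, s = 1 − 2·(-2) = 5, t = -2 − 2·5 = -12  (check: 375·5 + 155·(-12) = 15)
  q = 1: r = 10, s = -2 − 1·5 = -7, t = 5 − 1·(-12) = 17  (check: 375·(-7) + 155·17 = 10)
  q = 1: r = 5, s = 5 − 1·(-7) = 12, t = -12 − 1·17 = -29  (check: 375·12 + 155·(-29) = 5)
The row with r = 5 (the gcd) gives the Bezout coefficients s = 12, t = -29.
Result: 375 · (12) + 155 · (-29) = 5.

gcd(375, 155) = 5; s = 12, t = -29 (check: 375·12 + 155·(-29) = 5).


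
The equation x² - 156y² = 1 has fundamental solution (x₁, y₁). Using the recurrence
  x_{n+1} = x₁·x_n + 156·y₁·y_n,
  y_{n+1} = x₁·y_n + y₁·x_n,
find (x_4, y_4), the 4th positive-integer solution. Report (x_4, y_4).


Step 1: Find the fundamental solution (x₁, y₁) of x² - 156y² = 1.
  Expand √156 as a continued fraction. a₀ = ⌊√156⌋ = 12; iterate m_{k+1} = d_k·a_k − m_k, d_{k+1} = (156 − m_{k+1}²)/d_k, a_{k+1} = ⌊(a₀ + m_{k+1})/d_{k+1}⌋ (starting m₀ = 0, d₀ = 1), with convergents p_k = a_k·p_{k-1} + p_{k-2}, q_k = a_k·q_{k-1} + q_{k-2} (p₋₁ = 1, q₋₁ = 0):
  k = 0: a₀ = 12; p₀/q₀ = 12/1; p₀² − 156·q₀² = 144 − 156 = -12.
  k = 1: m = 12, d = 12, a = ⌊(12 + 12)/12⌋ = 2; p/q = (2·12 + 1)/(2·1 + 0) = 25/2; p² − 156·q² = 625 − 624 = 1.
  The first convergent with p² − 156·q² = 1 gives the fundamental solution (x₁, y₁) = (25, 2).
Step 2: Apply the recurrence (x_{n+1}, y_{n+1}) = (x₁x_n + 156y₁y_n, x₁y_n + y₁x_n) repeatedly.
  From (x_1, y_1) = (25, 2): x_2 = 25·25 + 156·2·2 = 1249; y_2 = 25·2 + 2·25 = 100.
  From (x_2, y_2) = (1249, 100): x_3 = 25·1249 + 156·2·100 = 62425; y_3 = 25·100 + 2·1249 = 4998.
  From (x_3, y_3) = (62425, 4998): x_4 = 25·62425 + 156·2·4998 = 3120001; y_4 = 25·4998 + 2·62425 = 249800.
Step 3: Verify x_4² - 156·y_4² = 9734406240001 - 9734406240000 = 1 (should be 1). ✓

(x_1, y_1) = (25, 2); (x_4, y_4) = (3120001, 249800).


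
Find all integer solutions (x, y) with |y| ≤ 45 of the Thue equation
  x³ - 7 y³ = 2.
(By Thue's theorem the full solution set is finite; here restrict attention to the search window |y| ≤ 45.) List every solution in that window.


The equation is x³ - 7y³ = 2. For fixed y, x³ = 7·y³ + 2, so a solution requires the RHS to be a perfect cube.
Strategy: iterate y from -45 to 45, compute RHS = 7·y³ + 2, and check whether it is a (positive or negative) perfect cube.
Check small values of y:
  y = 0: RHS = 2 is not a perfect cube.
  y = 1: RHS = 9 is not a perfect cube.
  y = -1: RHS = -5 is not a perfect cube.
  y = 2: RHS = 58 is not a perfect cube.
  y = -2: RHS = -54 is not a perfect cube.
  y = 3: RHS = 191 is not a perfect cube.
  y = -3: RHS = -187 is not a perfect cube.
Continuing the search up to |y| = 45 finds no solutions either.
No (x, y) in the scanned range satisfies the equation.

No integer solutions with |y| ≤ 45.


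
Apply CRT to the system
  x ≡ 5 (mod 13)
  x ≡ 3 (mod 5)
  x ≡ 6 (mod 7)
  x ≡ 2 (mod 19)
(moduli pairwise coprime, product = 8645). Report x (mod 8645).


Product of moduli M = 13 · 5 · 7 · 19 = 8645.
Merge one congruence at a time:
  Start: x ≡ 5 (mod 13).
  Combine with x ≡ 3 (mod 5); new modulus lcm = 65.
    Write x = 5 + 13·t and substitute into x ≡ 3 (mod 5): 13·t ≡ 3 − 5 = -2 (mod 5).
    Reduce coefficients mod 5: 3·t ≡ 3 (mod 5).
    The inverse of 3 mod 5 is 2 (since 3·2 = 6 = 1·5 + 1), so t ≡ 2·3 = 6 ≡ 1 (mod 5).
    Then x = 5 + 13·1 = 18, valid modulo lcm(13, 5) = 65: x ≡ 18 (mod 65).
  Combine with x ≡ 6 (mod 7); new modulus lcm = 455.
    Write x = 18 + 65·t and substitute into x ≡ 6 (mod 7): 65·t ≡ 6 − 18 = -12 (mod 7).
    Reduce coefficients mod 7: 2·t ≡ 2 (mod 7).
    The inverse of 2 mod 7 is 4 (since 2·4 = 8 = 1·7 + 1), so t ≡ 4·2 = 8 ≡ 1 (mod 7).
    Then x = 18 + 65·1 = 83, valid modulo lcm(65, 7) = 455: x ≡ 83 (mod 455).
  Combine with x ≡ 2 (mod 19); new modulus lcm = 8645.
    Write x = 83 + 455·t and substitute into x ≡ 2 (mod 19): 455·t ≡ 2 − 83 = -81 (mod 19).
    Reduce coefficients mod 19: 18·t ≡ 14 (mod 19).
    The inverse of 18 mod 19 is 18 (since 18·18 = 324 = 17·19 + 1), so t ≡ 18·14 = 252 ≡ 5 (mod 19).
    Then x = 83 + 455·5 = 2358, valid modulo lcm(455, 19) = 8645: x ≡ 2358 (mod 8645).
Verify against each original: 2358 mod 13 = 5, 2358 mod 5 = 3, 2358 mod 7 = 6, 2358 mod 19 = 2.

x ≡ 2358 (mod 8645).


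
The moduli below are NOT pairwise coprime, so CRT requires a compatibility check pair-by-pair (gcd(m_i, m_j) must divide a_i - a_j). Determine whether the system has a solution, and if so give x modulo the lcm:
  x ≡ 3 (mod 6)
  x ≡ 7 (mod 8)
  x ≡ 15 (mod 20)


Moduli 6, 8, 20 are not pairwise coprime, so CRT works modulo lcm(m_i) when all pairwise compatibility conditions hold.
Pairwise compatibility: gcd(m_i, m_j) must divide a_i - a_j for every pair.
Merge one congruence at a time:
  Start: x ≡ 3 (mod 6).
  Combine with x ≡ 7 (mod 8): gcd(6, 8) = 2; 7 - 3 = 4, which IS divisible by 2, so compatible.
    Write x = 3 + 6·t and substitute into x ≡ 7 (mod 8): 6·t ≡ 7 − 3 = 4 (mod 8).
    Divide the congruence (and modulus) by g = 2: 3·t ≡ 2 (mod 4).
    The inverse of 3 mod 4 is 3 (since 3·3 = 9 = 2·4 + 1), so t ≡ 3·2 = 6 ≡ 2 (mod 4).
    Then x = 3 + 6·2 = 15, valid modulo lcm(6, 8) = 24: x ≡ 15 (mod 24).
  Combine with x ≡ 15 (mod 20): gcd(24, 20) = 4; 15 - 15 = 0, which IS divisible by 4, so compatible.
    Write x = 15 + 24·t and substitute into x ≡ 15 (mod 20): 24·t ≡ 15 − 15 = 0 (mod 20).
    Divide the congruence (and modulus) by g = 4: 6·t ≡ 0 (mod 5).
    Reduce coefficients mod 5: 1·t ≡ 0 (mod 5).
    So t ≡ 0 (mod 5).
    Then x = 15 + 24·0 = 15, valid modulo lcm(24, 20) = 120: x ≡ 15 (mod 120).
Verify: 15 mod 6 = 3, 15 mod 8 = 7, 15 mod 20 = 15.

x ≡ 15 (mod 120).


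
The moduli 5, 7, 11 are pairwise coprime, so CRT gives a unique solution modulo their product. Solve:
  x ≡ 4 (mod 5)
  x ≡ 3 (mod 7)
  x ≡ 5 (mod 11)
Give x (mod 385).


Moduli 5, 7, 11 are pairwise coprime; by CRT there is a unique solution modulo M = 5 · 7 · 11 = 385.
Solve pairwise, accumulating the modulus:
  Start with x ≡ 4 (mod 5).
  Combine with x ≡ 3 (mod 7): since gcd(5, 7) = 1, we get a unique residue mod 35.
    Write x = 4 + 5·t and substitute into x ≡ 3 (mod 7): 5·t ≡ 3 − 4 = -1 (mod 7).
    Reduce coefficients mod 7: 5·t ≡ 6 (mod 7).
    The inverse of 5 mod 7 is 3 (since 5·3 = 15 = 2·7 + 1), so t ≡ 3·6 = 18 ≡ 4 (mod 7).
    Then x = 4 + 5·4 = 24, valid modulo lcm(5, 7) = 35: x ≡ 24 (mod 35).
  Combine with x ≡ 5 (mod 11): since gcd(35, 11) = 1, we get a unique residue mod 385.
    Write x = 24 + 35·t and substitute into x ≡ 5 (mod 11): 35·t ≡ 5 − 24 = -19 (mod 11).
    Reduce coefficients mod 11: 2·t ≡ 3 (mod 11).
    The inverse of 2 mod 11 is 6 (since 2·6 = 12 = 1·11 + 1), so t ≡ 6·3 = 18 ≡ 7 (mod 11).
    Then x = 24 + 35·7 = 269, valid modulo lcm(35, 11) = 385: x ≡ 269 (mod 385).
Verify: 269 mod 5 = 4 ✓, 269 mod 7 = 3 ✓, 269 mod 11 = 5 ✓.

x ≡ 269 (mod 385).


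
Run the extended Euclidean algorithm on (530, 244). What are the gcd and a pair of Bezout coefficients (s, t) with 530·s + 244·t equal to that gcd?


Euclidean algorithm on (530, 244) — divide until remainder is 0:
  530 = 2 · 244 + 42
  244 = 5 · 42 + 34
  42 = 1 · 34 + 8
  34 = 4 · 8 + 2
  8 = 4 · 2 + 0
gcd(530, 244) = 2.
Track Bezout coefficients alongside the remainders: start with r₀ = 530 = a·1 + b·0 (s = 1, t = 0) and r₁ = 244 = a·0 + b·1 (s = 0, t = 1); each new remainder r_{k+1} = r_{k-1} − q_k·r_k inherits s_{k+1} = s_{k-1} − q_k·s_k, t_{k+1} = t_{k-1} − q_k·t_k, so r_k = a·s_k + b·t_k at every step:
  q = 2: r = 42, s = 1 − 2·0 = 1, t = 0 − 2·1 = -2  (check: 530·1 + 244·(-2) = 42)
  q = 5: r = 34, s = 0 − 5·1 = -5, t = 1 − 5·(-2) = 11  (check: 530·(-5) + 244·11 = 34)
  q = 1: r = 8, s = 1 − 1·(-5) = 6, t = -2 − 1·11 = -13  (check: 530·6 + 244·(-13) = 8)
  q = 4: r = 2, s = -5 − 4·6 = -29, t = 11 − 4·(-13) = 63  (check: 530·(-29) + 244·63 = 2)
The row with r = 2 (the gcd) gives the Bezout coefficients s = -29, t = 63.
Result: 530 · (-29) + 244 · (63) = 2.

gcd(530, 244) = 2; s = -29, t = 63 (check: 530·(-29) + 244·63 = 2).


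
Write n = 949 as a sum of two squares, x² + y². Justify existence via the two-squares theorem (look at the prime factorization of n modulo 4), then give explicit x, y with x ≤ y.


Step 1: Factor n = 949 = 13 · 73.
Step 2: Check the mod-4 condition on each prime factor: 13 ≡ 1 (mod 4), exponent 1; 73 ≡ 1 (mod 4), exponent 1.
All primes ≡ 3 (mod 4) appear to even exponent (or don't appear), so by the two-squares theorem n IS expressible as a sum of two squares.
Step 3: Build a representation. Here n = 13 · 73 is a product of primes ≡ 1 (mod 4). Each prime p ≡ 1 (mod 4) is itself a sum of two squares; find a² by testing p − a² for a perfect square:
  13: 13 − 1² = 12, 13 − 2² = 9 = 3² ⇒ 13 = 2² + 3².
  73: 73 − 1² = 72, 73 − 2² = 69, 73 − 3² = 64 = 8² ⇒ 73 = 3² + 8².
  Combine using the Brahmagupta–Fibonacci identity (a² + b²)(c² + d²) = (ac − bd)² + (ad + bc)² = (ac + bd)² + (ad − bc)²:
  13 · 73 = 949: from (2² + 3²)(3² + 8²), take (2·3 − 3·8, 2·8 + 3·3) = (6 − 24, 16 + 9) = (-18, 25); dropping signs (only squares matter) gives (18, 25); check 18² + 25² = 324 + 625 = 949 ✓.
Step 4: Order so x ≤ y and verify: 18² + 25² = 324 + 625 = 949 = n. ✓

n = 949 = 18² + 25² (one valid representation with x ≤ y).


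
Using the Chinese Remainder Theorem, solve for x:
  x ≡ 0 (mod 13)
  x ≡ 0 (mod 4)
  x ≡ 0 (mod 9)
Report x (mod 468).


Moduli 13, 4, 9 are pairwise coprime; by CRT there is a unique solution modulo M = 13 · 4 · 9 = 468.
Solve pairwise, accumulating the modulus:
  Start with x ≡ 0 (mod 13).
  Combine with x ≡ 0 (mod 4): since gcd(13, 4) = 1, we get a unique residue mod 52.
    Write x = 0 + 13·t and substitute into x ≡ 0 (mod 4): 13·t ≡ 0 − 0 = 0 (mod 4).
    Reduce coefficients mod 4: 1·t ≡ 0 (mod 4).
    So t ≡ 0 (mod 4).
    Then x = 0 + 13·0 = 0, valid modulo lcm(13, 4) = 52: x ≡ 0 (mod 52).
  Combine with x ≡ 0 (mod 9): since gcd(52, 9) = 1, we get a unique residue mod 468.
    Write x = 0 + 52·t and substitute into x ≡ 0 (mod 9): 52·t ≡ 0 − 0 = 0 (mod 9).
    Reduce coefficients mod 9: 7·t ≡ 0 (mod 9).
    The inverse of 7 mod 9 is 4 (since 7·4 = 28 = 3·9 + 1), so t ≡ 4·0 = 0 ≡ 0 (mod 9).
    Then x = 0 + 52·0 = 0, valid modulo lcm(52, 9) = 468: x ≡ 0 (mod 468).
Verify: 0 mod 13 = 0 ✓, 0 mod 4 = 0 ✓, 0 mod 9 = 0 ✓.

x ≡ 0 (mod 468).


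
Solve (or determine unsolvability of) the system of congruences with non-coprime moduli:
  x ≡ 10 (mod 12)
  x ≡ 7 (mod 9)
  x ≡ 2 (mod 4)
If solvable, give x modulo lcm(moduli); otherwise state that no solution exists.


Moduli 12, 9, 4 are not pairwise coprime, so CRT works modulo lcm(m_i) when all pairwise compatibility conditions hold.
Pairwise compatibility: gcd(m_i, m_j) must divide a_i - a_j for every pair.
Merge one congruence at a time:
  Start: x ≡ 10 (mod 12).
  Combine with x ≡ 7 (mod 9): gcd(12, 9) = 3; 7 - 10 = -3, which IS divisible by 3, so compatible.
    Write x = 10 + 12·t and substitute into x ≡ 7 (mod 9): 12·t ≡ 7 − 10 = -3 (mod 9).
    Divide the congruence (and modulus) by g = 3: 4·t ≡ -1 (mod 3).
    Reduce coefficients mod 3: 1·t ≡ 2 (mod 3).
    So t ≡ 2 (mod 3).
    Then x = 10 + 12·2 = 34, valid modulo lcm(12, 9) = 36: x ≡ 34 (mod 36).
  Combine with x ≡ 2 (mod 4): gcd(36, 4) = 4; 2 - 34 = -32, which IS divisible by 4, so compatible.
    Write x = 34 + 36·t and substitute into x ≡ 2 (mod 4): 36·t ≡ 2 − 34 = -32 (mod 4).
    Divide the congruence (and modulus) by g = 4: 9·t ≡ -8 (mod 1).
    Modulo 1 every t works; take t = 0.
    Then x = 34 + 36·0 = 34, valid modulo lcm(36, 4) = 36: x ≡ 34 (mod 36).
Verify: 34 mod 12 = 10, 34 mod 9 = 7, 34 mod 4 = 2.

x ≡ 34 (mod 36).


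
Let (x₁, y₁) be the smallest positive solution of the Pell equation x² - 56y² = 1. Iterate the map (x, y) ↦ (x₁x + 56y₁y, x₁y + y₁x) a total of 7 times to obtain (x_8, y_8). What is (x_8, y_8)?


Step 1: Find the fundamental solution (x₁, y₁) of x² - 56y² = 1.
  Expand √56 as a continued fraction. a₀ = ⌊√56⌋ = 7; iterate m_{k+1} = d_k·a_k − m_k, d_{k+1} = (56 − m_{k+1}²)/d_k, a_{k+1} = ⌊(a₀ + m_{k+1})/d_{k+1}⌋ (starting m₀ = 0, d₀ = 1), with convergents p_k = a_k·p_{k-1} + p_{k-2}, q_k = a_k·q_{k-1} + q_{k-2} (p₋₁ = 1, q₋₁ = 0):
  k = 0: a₀ = 7; p₀/q₀ = 7/1; p₀² − 56·q₀² = 49 − 56 = -7.
  k = 1: m = 7, d = 7, a = ⌊(7 + 7)/7⌋ = 2; p/q = (2·7 + 1)/(2·1 + 0) = 15/2; p² − 56·q² = 225 − 224 = 1.
  The first convergent with p² − 56·q² = 1 gives the fundamental solution (x₁, y₁) = (15, 2).
Step 2: Apply the recurrence (x_{n+1}, y_{n+1}) = (x₁x_n + 56y₁y_n, x₁y_n + y₁x_n) repeatedly.
  From (x_1, y_1) = (15, 2): x_2 = 15·15 + 56·2·2 = 449; y_2 = 15·2 + 2·15 = 60.
  From (x_2, y_2) = (449, 60): x_3 = 15·449 + 56·2·60 = 13455; y_3 = 15·60 + 2·449 = 1798.
  From (x_3, y_3) = (13455, 1798): x_4 = 15·13455 + 56·2·1798 = 403201; y_4 = 15·1798 + 2·13455 = 53880.
  From (x_4, y_4) = (403201, 53880): x_5 = 15·403201 + 56·2·53880 = 12082575; y_5 = 15·53880 + 2·403201 = 1614602.
  From (x_5, y_5) = (12082575, 1614602): x_6 = 15·12082575 + 56·2·1614602 = 362074049; y_6 = 15·1614602 + 2·12082575 = 48384180.
  From (x_6, y_6) = (362074049, 48384180): x_7 = 15·362074049 + 56·2·48384180 = 10850138895; y_7 = 15·48384180 + 2·362074049 = 1449910798.
  From (x_7, y_7) = (10850138895, 1449910798): x_8 = 15·10850138895 + 56·2·1449910798 = 325142092801; y_8 = 15·1449910798 + 2·10850138895 = 43448939760.
Step 3: Verify x_8² - 56·y_8² = 105717380511014096025601 - 105717380511014096025600 = 1 (should be 1). ✓

(x_1, y_1) = (15, 2); (x_8, y_8) = (325142092801, 43448939760).


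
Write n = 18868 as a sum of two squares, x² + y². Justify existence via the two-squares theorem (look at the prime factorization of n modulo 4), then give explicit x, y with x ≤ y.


Step 1: Factor n = 18868 = 2^2 · 53 · 89.
Step 2: Check the mod-4 condition on each prime factor: 2 = 2 (special); 53 ≡ 1 (mod 4), exponent 1; 89 ≡ 1 (mod 4), exponent 1.
All primes ≡ 3 (mod 4) appear to even exponent (or don't appear), so by the two-squares theorem n IS expressible as a sum of two squares.
Step 3: Build a representation. Group n = k² · m with k = 2 and m = 53 · 89 = 4717 (a product of primes ≡ 1 (mod 4)); a representation of m scales to one of n via (k·x)² + (k·y)² = k²(x² + y²). Each prime p ≡ 1 (mod 4) is itself a sum of two squares; find a² by testing p − a² for a perfect square:
  53: 53 − 1² = 52, 53 − 2² = 49 = 7² ⇒ 53 = 2² + 7².
  89: 89 − 1² = 88, 89 − 2² = 85, 89 − 3² = 80, 89 − 4² = 73, 89 − 5² = 64 = 8² ⇒ 89 = 5² + 8².
  Combine using the Brahmagupta–Fibonacci identity (a² + b²)(c² + d²) = (ac − bd)² + (ad + bc)² = (ac + bd)² + (ad − bc)²:
  53 · 89 = 4717: from (2² + 7²)(5² + 8²), take (2·5 − 7·8, 2·8 + 7·5) = (10 − 56, 16 + 35) = (-46, 51); dropping signs (only squares matter) gives (46, 51); check 46² + 51² = 2116 + 2601 = 4717 ✓.
  Scale by k = 2: (2·46, 2·51) = (92, 102).
Step 4: Order so x ≤ y and verify: 92² + 102² = 8464 + 10404 = 18868 = n. ✓

n = 18868 = 92² + 102² (one valid representation with x ≤ y).


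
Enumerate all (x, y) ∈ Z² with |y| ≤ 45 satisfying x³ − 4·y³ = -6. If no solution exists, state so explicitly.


The equation is x³ - 4y³ = -6. For fixed y, x³ = 4·y³ − 6, so a solution requires the RHS to be a perfect cube.
Strategy: iterate y from -45 to 45, compute RHS = 4·y³ − 6, and check whether it is a (positive or negative) perfect cube.
Check small values of y:
  y = 0: RHS = -6 is not a perfect cube.
  y = 1: RHS = -2 is not a perfect cube.
  y = -1: RHS = -10 is not a perfect cube.
  y = 2: RHS = 26 is not a perfect cube.
  y = -2: RHS = -38 is not a perfect cube.
  y = 3: RHS = 102 is not a perfect cube.
  y = -3: RHS = -114 is not a perfect cube.
Continuing the search up to |y| = 45 finds no solutions either.
No (x, y) in the scanned range satisfies the equation.

No integer solutions with |y| ≤ 45.


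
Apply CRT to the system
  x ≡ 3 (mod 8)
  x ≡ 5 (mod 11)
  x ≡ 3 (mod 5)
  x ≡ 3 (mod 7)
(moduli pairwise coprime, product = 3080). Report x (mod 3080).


Product of moduli M = 8 · 11 · 5 · 7 = 3080.
Merge one congruence at a time:
  Start: x ≡ 3 (mod 8).
  Combine with x ≡ 5 (mod 11); new modulus lcm = 88.
    Write x = 3 + 8·t and substitute into x ≡ 5 (mod 11): 8·t ≡ 5 − 3 = 2 (mod 11).
    The inverse of 8 mod 11 is 7 (since 8·7 = 56 = 5·11 + 1), so t ≡ 7·2 = 14 ≡ 3 (mod 11).
    Then x = 3 + 8·3 = 27, valid modulo lcm(8, 11) = 88: x ≡ 27 (mod 88).
  Combine with x ≡ 3 (mod 5); new modulus lcm = 440.
    Write x = 27 + 88·t and substitute into x ≡ 3 (mod 5): 88·t ≡ 3 − 27 = -24 (mod 5).
    Reduce coefficients mod 5: 3·t ≡ 1 (mod 5).
    The inverse of 3 mod 5 is 2 (since 3·2 = 6 = 1·5 + 1), so t ≡ 2·1 = 2 ≡ 2 (mod 5).
    Then x = 27 + 88·2 = 203, valid modulo lcm(88, 5) = 440: x ≡ 203 (mod 440).
  Combine with x ≡ 3 (mod 7); new modulus lcm = 3080.
    Write x = 203 + 440·t and substitute into x ≡ 3 (mod 7): 440·t ≡ 3 − 203 = -200 (mod 7).
    Reduce coefficients mod 7: 6·t ≡ 3 (mod 7).
    The inverse of 6 mod 7 is 6 (since 6·6 = 36 = 5·7 + 1), so t ≡ 6·3 = 18 ≡ 4 (mod 7).
    Then x = 203 + 440·4 = 1963, valid modulo lcm(440, 7) = 3080: x ≡ 1963 (mod 3080).
Verify against each original: 1963 mod 8 = 3, 1963 mod 11 = 5, 1963 mod 5 = 3, 1963 mod 7 = 3.

x ≡ 1963 (mod 3080).


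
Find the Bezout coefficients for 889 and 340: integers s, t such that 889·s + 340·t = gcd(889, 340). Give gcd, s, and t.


Euclidean algorithm on (889, 340) — divide until remainder is 0:
  889 = 2 · 340 + 209
  340 = 1 · 209 + 131
  209 = 1 · 131 + 78
  131 = 1 · 78 + 53
  78 = 1 · 53 + 25
  53 = 2 · 25 + 3
  25 = 8 · 3 + 1
  3 = 3 · 1 + 0
gcd(889, 340) = 1.
Track Bezout coefficients alongside the remainders: start with r₀ = 889 = a·1 + b·0 (s = 1, t = 0) and r₁ = 340 = a·0 + b·1 (s = 0, t = 1); each new remainder r_{k+1} = r_{k-1} − q_k·r_k inherits s_{k+1} = s_{k-1} − q_k·s_k, t_{k+1} = t_{k-1} − q_k·t_k, so r_k = a·s_k + b·t_k at every step:
  q = 2: r = 209, s = 1 − 2·0 = 1, t = 0 − 2·1 = -2  (check: 889·1 + 340·(-2) = 209)
  q = 1: r = 131, s = 0 − 1·1 = -1, t = 1 − 1·(-2) = 3  (check: 889·(-1) + 340·3 = 131)
  q = 1: r = 78, s = 1 − 1·(-1) = 2, t = -2 − 1·3 = -5  (check: 889·2 + 340·(-5) = 78)
  q = 1: r = 53, s = -1 − 1·2 = -3, t = 3 − 1·(-5) = 8  (check: 889·(-3) + 340·8 = 53)
  q = 1: r = 25, s = 2 − 1·(-3) = 5, t = -5 − 1·8 = -13  (check: 889·5 + 340·(-13) = 25)
  q = 2: r = 3, s = -3 − 2·5 = -13, t = 8 − 2·(-13) = 34  (check: 889·(-13) + 340·34 = 3)
  q = 8: r = 1, s = 5 − 8·(-13) = 109, t = -13 − 8·34 = -285  (check: 889·109 + 340·(-285) = 1)
The row with r = 1 (the gcd) gives the Bezout coefficients s = 109, t = -285.
Result: 889 · (109) + 340 · (-285) = 1.

gcd(889, 340) = 1; s = 109, t = -285 (check: 889·109 + 340·(-285) = 1).
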